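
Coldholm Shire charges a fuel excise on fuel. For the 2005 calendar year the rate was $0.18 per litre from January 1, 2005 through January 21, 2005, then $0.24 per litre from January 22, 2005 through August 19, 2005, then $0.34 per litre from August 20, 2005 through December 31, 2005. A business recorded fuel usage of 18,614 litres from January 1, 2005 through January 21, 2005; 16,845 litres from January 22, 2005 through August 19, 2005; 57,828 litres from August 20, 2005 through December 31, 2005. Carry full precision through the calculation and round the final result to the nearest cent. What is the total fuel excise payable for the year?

January 1 – January 21, 2005: 18,614 litres at $0.18/litre → $3350.52
January 22 – August 19, 2005: 16,845 litres at $0.24/litre → $4042.80
August 20 – December 31, 2005: 57,828 litres at $0.34/litre → $19661.52

$27054.84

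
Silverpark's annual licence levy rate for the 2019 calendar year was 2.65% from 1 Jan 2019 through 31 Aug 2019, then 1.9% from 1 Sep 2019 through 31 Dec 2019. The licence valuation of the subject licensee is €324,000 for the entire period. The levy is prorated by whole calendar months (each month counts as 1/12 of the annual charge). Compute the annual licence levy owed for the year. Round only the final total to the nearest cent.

€7,776.00

1 Jan – 31 Aug 2019: 8 months at 2.65% → €324,000 × 2.65% × 8/12 = €5,724.0000
1 Sep – 31 Dec 2019: 4 months at 1.9% → €324,000 × 1.9% × 4/12 = €2,052.0000
Total = €7,776.0000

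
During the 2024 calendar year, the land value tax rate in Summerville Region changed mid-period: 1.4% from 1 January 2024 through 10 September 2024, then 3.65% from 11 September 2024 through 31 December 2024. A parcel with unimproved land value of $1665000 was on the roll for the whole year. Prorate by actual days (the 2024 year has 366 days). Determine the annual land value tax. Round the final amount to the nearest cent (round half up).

$34773.93

1 January – 10 September 2024: 254 days at 1.4% → $1665000 × 1.4% × 254/366 = $16176.8852
11 September – 31 December 2024: 112 days at 3.65% → $1665000 × 3.65% × 112/366 = $18597.0492
Total = $34773.9344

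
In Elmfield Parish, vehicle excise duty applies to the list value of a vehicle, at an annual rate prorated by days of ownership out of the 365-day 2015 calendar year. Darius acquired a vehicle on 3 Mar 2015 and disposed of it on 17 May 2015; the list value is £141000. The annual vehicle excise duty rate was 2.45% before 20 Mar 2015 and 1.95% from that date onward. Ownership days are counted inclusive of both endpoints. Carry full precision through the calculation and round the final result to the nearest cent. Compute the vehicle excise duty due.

£605.33

3 Mar – 19 Mar 2015: 17 days at 2.45% → £141000 × 2.45% × 17/365 = £160.8945
20 Mar – 17 May 2015: 59 days at 1.95% → £141000 × 1.95% × 59/365 = £444.4397
Total = £605.3342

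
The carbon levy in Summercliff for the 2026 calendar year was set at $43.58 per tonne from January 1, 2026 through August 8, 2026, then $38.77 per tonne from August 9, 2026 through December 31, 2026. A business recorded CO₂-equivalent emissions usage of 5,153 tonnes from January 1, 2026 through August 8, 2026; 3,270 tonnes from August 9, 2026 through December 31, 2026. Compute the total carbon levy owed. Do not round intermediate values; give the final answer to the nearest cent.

$351345.64

January 1 – August 8, 2026: 5,153 tonnes at $43.58/tonne → $224567.74
August 9 – December 31, 2026: 3,270 tonnes at $38.77/tonne → $126777.90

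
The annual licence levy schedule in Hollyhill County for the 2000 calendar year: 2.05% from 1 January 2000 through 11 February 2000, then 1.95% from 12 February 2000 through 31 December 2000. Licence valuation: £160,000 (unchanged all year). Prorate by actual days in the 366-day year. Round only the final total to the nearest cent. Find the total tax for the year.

£3,138.36

1 January – 11 February 2000: 42 days at 2.05% → £160,000 × 2.05% × 42/366 = £376.3934
12 February – 31 December 2000: 324 days at 1.95% → £160,000 × 1.95% × 324/366 = £2,761.9672
Total = £3,138.3607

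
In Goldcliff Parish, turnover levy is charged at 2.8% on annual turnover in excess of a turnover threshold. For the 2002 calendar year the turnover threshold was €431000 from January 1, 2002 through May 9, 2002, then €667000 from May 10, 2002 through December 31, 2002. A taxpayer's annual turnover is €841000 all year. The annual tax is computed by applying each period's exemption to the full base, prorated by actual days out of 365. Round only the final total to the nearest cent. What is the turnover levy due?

€7207.43

January 1 – May 9, 2002: 129 days, exemption €431000 → (€841000 − €431000) × 2.8% × 129/365 = €4057.3151
May 10 – December 31, 2002: 236 days, exemption €667000 → (€841000 − €667000) × 2.8% × 236/365 = €3150.1151
Total = €7207.4301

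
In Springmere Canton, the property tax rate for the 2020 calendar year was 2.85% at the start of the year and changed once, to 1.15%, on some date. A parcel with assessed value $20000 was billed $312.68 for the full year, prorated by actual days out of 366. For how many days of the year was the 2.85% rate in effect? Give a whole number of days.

Let d = days at the first rate; then 366 − d days at the second rate.
$20000 × [2.85%·d + 1.15%·(366−d)] / 366 = $312.68
Solving gives d = 89, so the new rate took effect on March 30, 2020.

89 days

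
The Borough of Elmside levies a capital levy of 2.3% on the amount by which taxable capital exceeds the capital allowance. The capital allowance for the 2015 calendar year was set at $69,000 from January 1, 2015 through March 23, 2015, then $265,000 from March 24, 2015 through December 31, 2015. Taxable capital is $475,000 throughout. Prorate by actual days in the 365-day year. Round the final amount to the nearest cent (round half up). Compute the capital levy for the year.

$5,842.76

January 1 – March 23, 2015: 82 days, exemption $69,000 → ($475,000 − $69,000) × 2.3% × 82/365 = $2,097.8521
March 24 – December 31, 2015: 283 days, exemption $265,000 → ($475,000 − $265,000) × 2.3% × 283/365 = $3,744.9041
Total = $5,842.7562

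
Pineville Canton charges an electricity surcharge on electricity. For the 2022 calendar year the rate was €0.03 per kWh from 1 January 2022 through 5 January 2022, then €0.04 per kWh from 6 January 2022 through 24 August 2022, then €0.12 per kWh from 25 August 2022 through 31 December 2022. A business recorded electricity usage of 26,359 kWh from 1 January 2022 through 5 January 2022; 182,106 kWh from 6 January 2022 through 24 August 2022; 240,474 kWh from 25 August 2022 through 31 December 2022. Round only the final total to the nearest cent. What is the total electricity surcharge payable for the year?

€36931.89

1 January – 5 January 2022: 26,359 kWh at €0.03/kWh → €790.77
6 January – 24 August 2022: 182,106 kWh at €0.04/kWh → €7284.24
25 August – 31 December 2022: 240,474 kWh at €0.12/kWh → €28856.88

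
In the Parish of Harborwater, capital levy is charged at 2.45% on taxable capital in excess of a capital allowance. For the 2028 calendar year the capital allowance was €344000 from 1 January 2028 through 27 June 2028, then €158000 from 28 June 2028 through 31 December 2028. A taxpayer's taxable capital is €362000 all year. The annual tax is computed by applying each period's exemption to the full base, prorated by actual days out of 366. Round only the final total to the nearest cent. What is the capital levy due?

1 January – 27 June 2028: 179 days, exemption €344000 → (€362000 − €344000) × 2.45% × 179/366 = €215.6803
28 June – 31 December 2028: 187 days, exemption €158000 → (€362000 − €158000) × 2.45% × 187/366 = €2553.6230
Total = €2769.3033

€2769.30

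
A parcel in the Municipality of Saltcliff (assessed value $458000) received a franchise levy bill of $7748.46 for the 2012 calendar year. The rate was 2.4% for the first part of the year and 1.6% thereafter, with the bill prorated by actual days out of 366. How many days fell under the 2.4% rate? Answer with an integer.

42 days

Let d = days at the first rate; then 366 − d days at the second rate.
$458000 × [2.4%·d + 1.6%·(366−d)] / 366 = $7748.46
Solving gives d = 42, so the new rate took effect on 12 Feb 2012.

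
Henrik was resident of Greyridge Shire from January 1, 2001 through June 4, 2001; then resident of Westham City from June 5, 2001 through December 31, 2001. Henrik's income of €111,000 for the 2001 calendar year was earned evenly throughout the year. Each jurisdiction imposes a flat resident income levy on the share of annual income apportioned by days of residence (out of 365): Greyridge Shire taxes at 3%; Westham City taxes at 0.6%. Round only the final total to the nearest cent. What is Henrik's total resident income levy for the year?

€1,797.29

Greyridge Shire, January 1 – June 4, 2001: 155 days → €111,000 × 3% × 155/365 = €1,414.1096
Westham City, June 5 – December 31, 2001: 210 days → €111,000 × 0.6% × 210/365 = €383.1781
Total = €1,797.2877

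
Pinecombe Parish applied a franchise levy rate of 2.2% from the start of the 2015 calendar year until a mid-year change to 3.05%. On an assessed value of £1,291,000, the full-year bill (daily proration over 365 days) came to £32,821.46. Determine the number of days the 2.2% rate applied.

Let d = days at the first rate; then 365 − d days at the second rate.
£1,291,000 × [2.2%·d + 3.05%·(365−d)] / 365 = £32,821.46
Solving gives d = 218, so the new rate took effect on 7 August 2015.

218 days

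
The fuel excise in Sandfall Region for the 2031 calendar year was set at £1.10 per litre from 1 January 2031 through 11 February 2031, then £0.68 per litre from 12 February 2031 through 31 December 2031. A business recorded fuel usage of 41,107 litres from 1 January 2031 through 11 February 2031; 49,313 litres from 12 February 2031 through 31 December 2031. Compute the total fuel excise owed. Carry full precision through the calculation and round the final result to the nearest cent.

£78,750.54

1 January – 11 February 2031: 41,107 litres at £1.10/litre → £45,217.70
12 February – 31 December 2031: 49,313 litres at £0.68/litre → £33,532.84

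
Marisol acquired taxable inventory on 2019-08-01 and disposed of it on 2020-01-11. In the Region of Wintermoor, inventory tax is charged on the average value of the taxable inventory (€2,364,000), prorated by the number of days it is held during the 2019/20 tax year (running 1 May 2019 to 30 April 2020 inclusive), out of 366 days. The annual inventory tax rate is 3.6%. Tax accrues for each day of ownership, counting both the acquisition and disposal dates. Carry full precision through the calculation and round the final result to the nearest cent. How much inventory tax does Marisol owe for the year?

€38,134.03

Days held (2019-08-01 to 2020-01-11): 164 out of 366
Tax = €2,364,000 × 3.6% × 164/366 = €38,134.0328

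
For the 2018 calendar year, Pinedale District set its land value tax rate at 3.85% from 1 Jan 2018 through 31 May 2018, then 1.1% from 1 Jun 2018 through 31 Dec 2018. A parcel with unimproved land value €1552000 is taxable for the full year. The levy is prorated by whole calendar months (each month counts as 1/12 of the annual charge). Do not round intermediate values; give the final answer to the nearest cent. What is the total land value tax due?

€34855.33

1 Jan – 31 May 2018: 5 months at 3.85% → €1552000 × 3.85% × 5/12 = €24896.6667
1 Jun – 31 Dec 2018: 7 months at 1.1% → €1552000 × 1.1% × 7/12 = €9958.6667
Total = €34855.3333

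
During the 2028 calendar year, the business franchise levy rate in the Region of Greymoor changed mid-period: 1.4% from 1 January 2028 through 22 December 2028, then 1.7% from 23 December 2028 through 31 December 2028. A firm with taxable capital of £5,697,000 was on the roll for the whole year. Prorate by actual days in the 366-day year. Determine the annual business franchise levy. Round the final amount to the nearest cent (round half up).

1 January – 22 December 2028: 357 days at 1.4% → £5,697,000 × 1.4% × 357/366 = £77,796.7377
23 December – 31 December 2028: 9 days at 1.7% → £5,697,000 × 1.7% × 9/366 = £2,381.5328
Total = £80,178.2705

£80,178.27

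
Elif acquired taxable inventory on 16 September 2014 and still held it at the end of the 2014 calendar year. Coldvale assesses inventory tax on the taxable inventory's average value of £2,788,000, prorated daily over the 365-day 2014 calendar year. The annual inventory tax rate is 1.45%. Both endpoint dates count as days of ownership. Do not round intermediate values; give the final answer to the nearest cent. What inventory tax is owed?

£11,850.91

Days held (16 September – 31 December 2014): 107 out of 365
Tax = £2,788,000 × 1.45% × 107/365 = £11,850.9096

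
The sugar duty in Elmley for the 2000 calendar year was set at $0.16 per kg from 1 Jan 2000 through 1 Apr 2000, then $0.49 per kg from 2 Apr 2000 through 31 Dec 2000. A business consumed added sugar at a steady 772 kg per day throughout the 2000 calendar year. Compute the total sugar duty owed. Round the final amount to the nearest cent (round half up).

$115012.56

1 Jan – 1 Apr 2000: 92 days × 772 kg/day = 71,024 kg at $0.16/kg → $11363.84
2 Apr – 31 Dec 2000: 274 days × 772 kg/day = 211,528 kg at $0.49/kg → $103648.72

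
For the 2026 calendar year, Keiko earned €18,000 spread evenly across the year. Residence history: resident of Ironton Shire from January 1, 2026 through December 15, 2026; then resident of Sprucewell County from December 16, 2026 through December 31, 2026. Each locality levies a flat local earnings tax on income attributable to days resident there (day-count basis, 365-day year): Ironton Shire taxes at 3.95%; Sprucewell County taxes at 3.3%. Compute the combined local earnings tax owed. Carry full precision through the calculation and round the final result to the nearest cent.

Ironton Shire, January 1 – December 15, 2026: 349 days → €18,000 × 3.95% × 349/365 = €679.8329
Sprucewell County, December 16 – December 31, 2026: 16 days → €18,000 × 3.3% × 16/365 = €26.0384
Total = €705.8712

€705.87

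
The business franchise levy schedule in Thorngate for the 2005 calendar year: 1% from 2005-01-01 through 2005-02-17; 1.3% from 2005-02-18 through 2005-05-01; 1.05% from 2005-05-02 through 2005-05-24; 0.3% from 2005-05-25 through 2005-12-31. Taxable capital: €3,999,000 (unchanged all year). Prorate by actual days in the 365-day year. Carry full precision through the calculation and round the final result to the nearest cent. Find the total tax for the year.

€25,566.21

2005-01-01 to 2005-02-17: 48 days at 1% → €3,999,000 × 1% × 48/365 = €5,258.9589
2005-02-18 to 2005-05-01: 73 days at 1.3% → €3,999,000 × 1.3% × 73/365 = €10,397.4000
2005-05-02 to 2005-05-24: 23 days at 1.05% → €3,999,000 × 1.05% × 23/365 = €2,645.9137
2005-05-25 to 2005-12-31: 221 days at 0.3% → €3,999,000 × 0.3% × 221/365 = €7,263.9370
Total = €25,566.2096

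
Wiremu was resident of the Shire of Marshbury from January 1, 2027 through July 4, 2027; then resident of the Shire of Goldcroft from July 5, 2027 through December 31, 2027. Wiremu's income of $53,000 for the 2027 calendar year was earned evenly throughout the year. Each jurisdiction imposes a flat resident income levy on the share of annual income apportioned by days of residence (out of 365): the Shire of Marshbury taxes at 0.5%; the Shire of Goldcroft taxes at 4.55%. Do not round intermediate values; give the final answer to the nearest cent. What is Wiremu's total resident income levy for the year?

The Shire of Marshbury, January 1 – July 4, 2027: 185 days → $53,000 × 0.5% × 185/365 = $134.3151
The Shire of Goldcroft, July 5 – December 31, 2027: 180 days → $53,000 × 4.55% × 180/365 = $1,189.2329
Total = $1,323.5479

$1,323.55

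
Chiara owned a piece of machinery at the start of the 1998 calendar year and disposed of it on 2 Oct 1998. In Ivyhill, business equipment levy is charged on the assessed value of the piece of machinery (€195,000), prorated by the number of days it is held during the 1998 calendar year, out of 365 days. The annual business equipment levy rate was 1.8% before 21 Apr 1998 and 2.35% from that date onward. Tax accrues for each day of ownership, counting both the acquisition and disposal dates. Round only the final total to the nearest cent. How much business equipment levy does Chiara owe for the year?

1 Jan – 20 Apr 1998: 110 days at 1.8% → €195,000 × 1.8% × 110/365 = €1,057.8082
21 Apr – 2 Oct 1998: 165 days at 2.35% → €195,000 × 2.35% × 165/365 = €2,071.5411
Total = €3,129.3493

€3,129.35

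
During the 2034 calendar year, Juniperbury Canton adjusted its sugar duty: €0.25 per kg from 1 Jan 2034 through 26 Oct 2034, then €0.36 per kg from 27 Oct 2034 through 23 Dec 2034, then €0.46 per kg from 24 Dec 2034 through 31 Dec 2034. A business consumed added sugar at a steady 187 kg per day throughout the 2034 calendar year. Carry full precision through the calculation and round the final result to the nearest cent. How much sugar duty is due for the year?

€18,570.97

1 Jan – 26 Oct 2034: 299 days × 187 kg/day = 55,913 kg at €0.25/kg → €13,978.25
27 Oct – 23 Dec 2034: 58 days × 187 kg/day = 10,846 kg at €0.36/kg → €3,904.56
24 Dec – 31 Dec 2034: 8 days × 187 kg/day = 1,496 kg at €0.46/kg → €688.16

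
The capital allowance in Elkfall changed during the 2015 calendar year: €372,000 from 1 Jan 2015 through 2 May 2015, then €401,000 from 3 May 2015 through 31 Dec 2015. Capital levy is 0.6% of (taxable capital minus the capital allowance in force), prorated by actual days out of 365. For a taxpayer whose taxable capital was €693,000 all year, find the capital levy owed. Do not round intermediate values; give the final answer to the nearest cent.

1 Jan – 2 May 2015: 122 days, exemption €372,000 → (€693,000 − €372,000) × 0.6% × 122/365 = €643.7589
3 May – 31 Dec 2015: 243 days, exemption €401,000 → (€693,000 − €401,000) × 0.6% × 243/365 = €1,166.4000
Total = €1,810.1589

€1,810.16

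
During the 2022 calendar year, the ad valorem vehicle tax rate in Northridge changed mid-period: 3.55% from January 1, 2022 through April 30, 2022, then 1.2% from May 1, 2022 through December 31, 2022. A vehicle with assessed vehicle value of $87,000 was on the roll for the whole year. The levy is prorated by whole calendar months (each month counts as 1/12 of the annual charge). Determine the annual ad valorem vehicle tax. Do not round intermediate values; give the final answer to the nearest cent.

$1,725.50

January 1 – April 30, 2022: 4 months at 3.55% → $87,000 × 3.55% × 4/12 = $1,029.5000
May 1 – December 31, 2022: 8 months at 1.2% → $87,000 × 1.2% × 8/12 = $696.0000
Total = $1,725.5000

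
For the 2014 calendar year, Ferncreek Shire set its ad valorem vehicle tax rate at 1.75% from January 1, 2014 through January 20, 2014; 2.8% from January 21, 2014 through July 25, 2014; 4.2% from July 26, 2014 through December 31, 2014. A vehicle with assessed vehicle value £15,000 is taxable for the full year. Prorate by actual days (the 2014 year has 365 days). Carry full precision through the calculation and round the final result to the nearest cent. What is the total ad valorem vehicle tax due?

£502.85

January 1 – January 20, 2014: 20 days at 1.75% → £15,000 × 1.75% × 20/365 = £14.3836
January 21 – July 25, 2014: 186 days at 2.8% → £15,000 × 2.8% × 186/365 = £214.0274
July 26 – December 31, 2014: 159 days at 4.2% → £15,000 × 4.2% × 159/365 = £274.4384
Total = £502.8493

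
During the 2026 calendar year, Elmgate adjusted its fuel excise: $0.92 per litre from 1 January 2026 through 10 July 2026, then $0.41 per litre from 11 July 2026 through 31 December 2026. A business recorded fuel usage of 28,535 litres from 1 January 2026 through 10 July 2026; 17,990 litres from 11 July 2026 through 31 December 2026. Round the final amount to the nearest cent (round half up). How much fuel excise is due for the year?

1 January – 10 July 2026: 28,535 litres at $0.92/litre → $26,252.20
11 July – 31 December 2026: 17,990 litres at $0.41/litre → $7,375.90

$33,628.10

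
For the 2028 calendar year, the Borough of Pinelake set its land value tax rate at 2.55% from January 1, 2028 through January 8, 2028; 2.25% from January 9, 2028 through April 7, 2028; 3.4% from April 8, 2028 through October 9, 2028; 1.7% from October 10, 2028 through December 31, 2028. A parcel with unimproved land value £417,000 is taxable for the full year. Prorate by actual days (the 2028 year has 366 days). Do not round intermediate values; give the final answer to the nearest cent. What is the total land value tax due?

January 1 – January 8, 2028: 8 days at 2.55% → £417,000 × 2.55% × 8/366 = £232.4262
January 9 – April 7, 2028: 90 days at 2.25% → £417,000 × 2.25% × 90/366 = £2,307.1721
April 8 – October 9, 2028: 185 days at 3.4% → £417,000 × 3.4% × 185/366 = £7,166.4754
October 10 – December 31, 2028: 83 days at 1.7% → £417,000 × 1.7% × 83/366 = £1,607.6148
Total = £11,313.6885

£11,313.69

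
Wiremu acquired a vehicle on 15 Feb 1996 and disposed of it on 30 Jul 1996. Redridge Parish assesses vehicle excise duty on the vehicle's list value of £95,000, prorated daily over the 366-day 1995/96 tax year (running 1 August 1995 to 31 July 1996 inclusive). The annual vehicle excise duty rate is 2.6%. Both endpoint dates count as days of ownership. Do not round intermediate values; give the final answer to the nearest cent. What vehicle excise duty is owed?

Days held (15 Feb – 30 Jul 1996): 167 out of 366
Tax = £95,000 × 2.6% × 167/366 = £1,127.0219

£1,127.02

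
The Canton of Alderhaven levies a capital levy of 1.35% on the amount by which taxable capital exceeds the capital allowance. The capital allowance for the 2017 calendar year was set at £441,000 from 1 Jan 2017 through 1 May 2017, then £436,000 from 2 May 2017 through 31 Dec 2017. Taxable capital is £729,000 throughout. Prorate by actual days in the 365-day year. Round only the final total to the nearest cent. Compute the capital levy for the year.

£3,933.12

1 Jan – 1 May 2017: 121 days, exemption £441,000 → (£729,000 − £441,000) × 1.35% × 121/365 = £1,288.8986
2 May – 31 Dec 2017: 244 days, exemption £436,000 → (£729,000 − £436,000) × 1.35% × 244/365 = £2,644.2247
Total = £3,933.1233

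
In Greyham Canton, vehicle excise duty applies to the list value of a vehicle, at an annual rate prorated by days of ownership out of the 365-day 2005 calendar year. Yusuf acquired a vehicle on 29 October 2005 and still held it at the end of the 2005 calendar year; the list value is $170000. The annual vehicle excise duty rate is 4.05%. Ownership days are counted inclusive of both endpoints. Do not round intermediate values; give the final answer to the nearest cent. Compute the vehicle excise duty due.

$1207.23

Days held (29 October – 31 December 2005): 64 out of 365
Tax = $170000 × 4.05% × 64/365 = $1207.2329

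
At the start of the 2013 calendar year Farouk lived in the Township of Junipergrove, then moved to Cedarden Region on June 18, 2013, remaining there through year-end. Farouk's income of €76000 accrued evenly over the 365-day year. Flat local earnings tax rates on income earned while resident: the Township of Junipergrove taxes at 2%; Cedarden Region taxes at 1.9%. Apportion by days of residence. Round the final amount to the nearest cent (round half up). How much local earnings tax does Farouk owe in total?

€1478.98

The Township of Junipergrove, January 1 – June 17, 2013: 168 days → €76000 × 2% × 168/365 = €699.6164
Cedarden Region, June 18 – December 31, 2013: 197 days → €76000 × 1.9% × 197/365 = €779.3644
Total = €1478.9808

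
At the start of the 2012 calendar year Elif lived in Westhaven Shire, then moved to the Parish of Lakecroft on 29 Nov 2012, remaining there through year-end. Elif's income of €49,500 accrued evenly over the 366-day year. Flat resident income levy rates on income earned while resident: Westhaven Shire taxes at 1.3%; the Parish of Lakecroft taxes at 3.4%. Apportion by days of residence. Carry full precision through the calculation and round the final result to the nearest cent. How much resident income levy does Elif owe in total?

€737.23

Westhaven Shire, 1 Jan – 28 Nov 2012: 333 days → €49,500 × 1.3% × 333/366 = €585.4795
The Parish of Lakecroft, 29 Nov – 31 Dec 2012: 33 days → €49,500 × 3.4% × 33/366 = €151.7459
Total = €737.2254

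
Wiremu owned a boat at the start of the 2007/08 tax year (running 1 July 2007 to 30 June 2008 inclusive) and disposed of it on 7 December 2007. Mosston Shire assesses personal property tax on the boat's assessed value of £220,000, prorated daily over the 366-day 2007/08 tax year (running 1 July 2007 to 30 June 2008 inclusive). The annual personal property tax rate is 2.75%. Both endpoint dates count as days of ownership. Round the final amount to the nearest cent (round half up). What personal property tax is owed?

Days held (1 July – 7 December 2007): 160 out of 366
Tax = £220,000 × 2.75% × 160/366 = £2,644.8087

£2,644.81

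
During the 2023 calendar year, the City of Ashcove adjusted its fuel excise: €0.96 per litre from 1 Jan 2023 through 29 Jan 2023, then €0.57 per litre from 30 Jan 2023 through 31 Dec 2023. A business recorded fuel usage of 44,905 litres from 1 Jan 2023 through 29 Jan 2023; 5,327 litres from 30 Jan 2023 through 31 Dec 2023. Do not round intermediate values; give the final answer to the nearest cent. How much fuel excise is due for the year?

1 Jan – 29 Jan 2023: 44,905 litres at €0.96/litre → €43108.80
30 Jan – 31 Dec 2023: 5,327 litres at €0.57/litre → €3036.39

€46145.19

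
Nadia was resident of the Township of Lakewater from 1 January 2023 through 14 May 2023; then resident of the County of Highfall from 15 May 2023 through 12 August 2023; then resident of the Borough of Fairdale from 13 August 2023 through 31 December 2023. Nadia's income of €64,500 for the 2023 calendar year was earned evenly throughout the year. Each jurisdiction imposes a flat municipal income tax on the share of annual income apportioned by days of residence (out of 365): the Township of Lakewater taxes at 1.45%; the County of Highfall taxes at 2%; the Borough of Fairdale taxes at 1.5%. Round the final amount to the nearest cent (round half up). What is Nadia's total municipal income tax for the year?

€1,035.18

The Township of Lakewater, 1 January – 14 May 2023: 134 days → €64,500 × 1.45% × 134/365 = €343.3521
The County of Highfall, 15 May – 12 August 2023: 90 days → €64,500 × 2% × 90/365 = €318.0822
The Borough of Fairdale, 13 August – 31 December 2023: 141 days → €64,500 × 1.5% × 141/365 = €373.7466
Total = €1,035.1808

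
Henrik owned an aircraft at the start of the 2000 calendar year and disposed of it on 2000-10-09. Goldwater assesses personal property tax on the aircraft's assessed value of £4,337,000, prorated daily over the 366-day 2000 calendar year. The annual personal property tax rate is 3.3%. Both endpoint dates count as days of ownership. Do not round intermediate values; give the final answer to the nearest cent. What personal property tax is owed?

Days held (2000-01-01 to 2000-10-09): 283 out of 366
Tax = £4,337,000 × 3.3% × 283/366 = £110,664.5984

£110,664.60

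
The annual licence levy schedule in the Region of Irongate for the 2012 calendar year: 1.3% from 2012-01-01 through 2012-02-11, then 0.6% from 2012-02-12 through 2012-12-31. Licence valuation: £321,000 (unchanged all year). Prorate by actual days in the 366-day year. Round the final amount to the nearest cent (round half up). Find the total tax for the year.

2012-01-01 to 2012-02-11: 42 days at 1.3% → £321,000 × 1.3% × 42/366 = £478.8689
2012-02-12 to 2012-12-31: 324 days at 0.6% → £321,000 × 0.6% × 324/366 = £1,704.9836
Total = £2,183.8525

£2,183.85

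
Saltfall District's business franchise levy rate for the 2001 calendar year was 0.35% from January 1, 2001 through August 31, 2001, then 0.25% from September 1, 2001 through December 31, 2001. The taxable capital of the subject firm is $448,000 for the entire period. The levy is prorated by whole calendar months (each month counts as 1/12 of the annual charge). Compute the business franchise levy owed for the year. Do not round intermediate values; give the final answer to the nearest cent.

$1,418.67

January 1 – August 31, 2001: 8 months at 0.35% → $448,000 × 0.35% × 8/12 = $1,045.3333
September 1 – December 31, 2001: 4 months at 0.25% → $448,000 × 0.25% × 4/12 = $373.3333
Total = $1,418.6667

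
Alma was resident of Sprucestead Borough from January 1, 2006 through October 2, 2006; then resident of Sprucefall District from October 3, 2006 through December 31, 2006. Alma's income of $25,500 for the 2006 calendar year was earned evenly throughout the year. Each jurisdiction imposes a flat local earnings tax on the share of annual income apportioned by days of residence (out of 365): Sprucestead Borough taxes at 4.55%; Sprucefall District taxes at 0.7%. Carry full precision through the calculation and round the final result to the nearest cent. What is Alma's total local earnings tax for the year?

$918.17

Sprucestead Borough, January 1 – October 2, 2006: 275 days → $25,500 × 4.55% × 275/365 = $874.1610
Sprucefall District, October 3 – December 31, 2006: 90 days → $25,500 × 0.7% × 90/365 = $44.0137
Total = $918.1747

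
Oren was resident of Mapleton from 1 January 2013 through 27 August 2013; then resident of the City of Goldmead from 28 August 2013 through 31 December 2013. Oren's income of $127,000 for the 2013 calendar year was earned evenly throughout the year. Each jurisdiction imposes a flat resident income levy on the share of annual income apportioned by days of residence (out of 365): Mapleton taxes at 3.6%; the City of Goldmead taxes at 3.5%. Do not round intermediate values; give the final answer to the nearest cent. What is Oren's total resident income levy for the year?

Mapleton, 1 January – 27 August 2013: 239 days → $127,000 × 3.6% × 239/365 = $2,993.7205
The City of Goldmead, 28 August – 31 December 2013: 126 days → $127,000 × 3.5% × 126/365 = $1,534.4384
Total = $4,528.1589

$4,528.16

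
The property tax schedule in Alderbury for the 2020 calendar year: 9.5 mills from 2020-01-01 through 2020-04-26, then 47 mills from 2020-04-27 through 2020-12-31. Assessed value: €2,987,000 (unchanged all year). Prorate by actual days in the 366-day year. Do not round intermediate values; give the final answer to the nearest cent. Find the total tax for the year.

€104,581.73

2020-01-01 to 2020-04-26: 117 days at 9.5 mills → €2,987,000 × 0.95% × 117/366 = €9,071.1762
2020-04-27 to 2020-12-31: 249 days at 47 mills → €2,987,000 × 4.7% × 249/366 = €95,510.5492
Total = €104,581.7254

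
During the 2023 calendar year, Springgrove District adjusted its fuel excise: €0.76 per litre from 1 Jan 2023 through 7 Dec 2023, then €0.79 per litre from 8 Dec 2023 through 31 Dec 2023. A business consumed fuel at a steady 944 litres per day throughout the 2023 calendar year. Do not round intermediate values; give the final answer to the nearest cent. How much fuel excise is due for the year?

1 Jan – 7 Dec 2023: 341 days × 944 litres/day = 321,904 litres at €0.76/litre → €244,647.04
8 Dec – 31 Dec 2023: 24 days × 944 litres/day = 22,656 litres at €0.79/litre → €17,898.24

€262,545.28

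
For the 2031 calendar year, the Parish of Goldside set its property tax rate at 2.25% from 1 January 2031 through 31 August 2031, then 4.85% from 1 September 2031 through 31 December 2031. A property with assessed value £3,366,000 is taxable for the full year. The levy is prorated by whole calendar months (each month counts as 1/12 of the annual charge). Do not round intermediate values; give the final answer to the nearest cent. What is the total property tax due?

1 January – 31 August 2031: 8 months at 2.25% → £3,366,000 × 2.25% × 8/12 = £50,490.0000
1 September – 31 December 2031: 4 months at 4.85% → £3,366,000 × 4.85% × 4/12 = £54,417.0000
Total = £104,907.0000

£104,907.00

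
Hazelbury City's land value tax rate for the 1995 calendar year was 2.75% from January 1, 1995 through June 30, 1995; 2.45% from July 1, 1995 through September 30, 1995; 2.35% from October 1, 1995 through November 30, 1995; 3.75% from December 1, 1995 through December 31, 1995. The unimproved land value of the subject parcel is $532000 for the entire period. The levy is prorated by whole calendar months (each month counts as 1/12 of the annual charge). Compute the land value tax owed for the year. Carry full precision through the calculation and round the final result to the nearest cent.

$14319.67

January 1 – June 30, 1995: 6 months at 2.75% → $532000 × 2.75% × 6/12 = $7315.0000
July 1 – September 30, 1995: 3 months at 2.45% → $532000 × 2.45% × 3/12 = $3258.5000
October 1 – November 30, 1995: 2 months at 2.35% → $532000 × 2.35% × 2/12 = $2083.6667
December 1 – December 31, 1995: 1 month at 3.75% → $532000 × 3.75% × 1/12 = $1662.5000
Total = $14319.6667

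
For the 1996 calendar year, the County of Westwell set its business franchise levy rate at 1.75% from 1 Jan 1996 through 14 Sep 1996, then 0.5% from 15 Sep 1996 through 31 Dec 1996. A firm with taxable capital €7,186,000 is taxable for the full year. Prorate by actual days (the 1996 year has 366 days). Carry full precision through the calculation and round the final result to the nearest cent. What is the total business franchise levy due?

€99,249.26

1 Jan – 14 Sep 1996: 258 days at 1.75% → €7,186,000 × 1.75% × 258/366 = €88,646.9672
15 Sep – 31 Dec 1996: 108 days at 0.5% → €7,186,000 × 0.5% × 108/366 = €10,602.2951
Total = €99,249.2623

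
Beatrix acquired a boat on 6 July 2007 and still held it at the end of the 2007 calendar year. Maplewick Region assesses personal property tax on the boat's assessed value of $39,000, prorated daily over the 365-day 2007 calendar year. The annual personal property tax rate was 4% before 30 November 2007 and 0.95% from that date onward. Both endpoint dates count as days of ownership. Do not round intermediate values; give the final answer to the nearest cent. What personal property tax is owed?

$660.76

6 July – 29 November 2007: 147 days at 4% → $39,000 × 4% × 147/365 = $628.2740
30 November – 31 December 2007: 32 days at 0.95% → $39,000 × 0.95% × 32/365 = $32.4822
Total = $660.7562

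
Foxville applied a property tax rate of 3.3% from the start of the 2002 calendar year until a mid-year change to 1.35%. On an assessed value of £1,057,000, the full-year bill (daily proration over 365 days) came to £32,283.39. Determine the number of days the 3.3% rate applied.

319 days

Let d = days at the first rate; then 365 − d days at the second rate.
£1,057,000 × [3.3%·d + 1.35%·(365−d)] / 365 = £32,283.39
Solving gives d = 319, so the new rate took effect on November 16, 2002.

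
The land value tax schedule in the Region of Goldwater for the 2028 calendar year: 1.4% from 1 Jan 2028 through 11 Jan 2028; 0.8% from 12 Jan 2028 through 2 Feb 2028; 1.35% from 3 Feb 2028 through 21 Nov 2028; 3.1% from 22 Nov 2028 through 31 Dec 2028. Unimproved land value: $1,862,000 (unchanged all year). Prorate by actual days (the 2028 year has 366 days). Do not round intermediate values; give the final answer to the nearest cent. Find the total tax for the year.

$28,110.60

1 Jan – 11 Jan 2028: 11 days at 1.4% → $1,862,000 × 1.4% × 11/366 = $783.4645
12 Jan – 2 Feb 2028: 22 days at 0.8% → $1,862,000 × 0.8% × 22/366 = $895.3880
3 Feb – 21 Nov 2028: 293 days at 1.35% → $1,862,000 × 1.35% × 293/366 = $20,123.3361
22 Nov – 31 Dec 2028: 40 days at 3.1% → $1,862,000 × 3.1% × 40/366 = $6,308.4153
Total = $28,110.6038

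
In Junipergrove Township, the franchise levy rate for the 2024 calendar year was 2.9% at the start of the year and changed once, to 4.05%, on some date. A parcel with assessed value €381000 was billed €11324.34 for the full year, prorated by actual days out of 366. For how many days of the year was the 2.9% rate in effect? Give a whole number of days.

343 days

Let d = days at the first rate; then 366 − d days at the second rate.
€381000 × [2.9%·d + 4.05%·(366−d)] / 366 = €11324.34
Solving gives d = 343, so the new rate took effect on 9 December 2024.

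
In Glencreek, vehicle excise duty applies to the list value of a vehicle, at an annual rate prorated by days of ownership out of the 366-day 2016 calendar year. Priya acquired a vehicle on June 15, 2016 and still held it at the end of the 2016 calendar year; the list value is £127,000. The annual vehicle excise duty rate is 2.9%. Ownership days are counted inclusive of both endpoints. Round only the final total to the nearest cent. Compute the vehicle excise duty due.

£2,012.57

Days held (June 15 – December 31, 2016): 200 out of 366
Tax = £127,000 × 2.9% × 200/366 = £2,012.5683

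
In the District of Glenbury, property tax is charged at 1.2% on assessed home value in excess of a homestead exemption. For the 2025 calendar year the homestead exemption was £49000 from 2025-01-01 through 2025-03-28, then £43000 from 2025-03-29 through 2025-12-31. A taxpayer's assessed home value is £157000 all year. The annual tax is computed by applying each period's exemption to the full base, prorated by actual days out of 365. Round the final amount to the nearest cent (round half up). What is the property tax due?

£1350.84

2025-01-01 to 2025-03-28: 87 days, exemption £49000 → (£157000 − £49000) × 1.2% × 87/365 = £308.9096
2025-03-29 to 2025-12-31: 278 days, exemption £43000 → (£157000 − £43000) × 1.2% × 278/365 = £1041.9288
Total = £1350.8384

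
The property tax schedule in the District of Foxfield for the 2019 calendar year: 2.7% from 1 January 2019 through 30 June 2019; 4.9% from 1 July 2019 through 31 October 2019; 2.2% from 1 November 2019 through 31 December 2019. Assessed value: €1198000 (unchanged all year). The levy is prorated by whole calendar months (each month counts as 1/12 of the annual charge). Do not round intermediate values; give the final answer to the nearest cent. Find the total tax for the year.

1 January – 30 June 2019: 6 months at 2.7% → €1198000 × 2.7% × 6/12 = €16173.0000
1 July – 31 October 2019: 4 months at 4.9% → €1198000 × 4.9% × 4/12 = €19567.3333
1 November – 31 December 2019: 2 months at 2.2% → €1198000 × 2.2% × 2/12 = €4392.6667
Total = €40133.0000

€40133.00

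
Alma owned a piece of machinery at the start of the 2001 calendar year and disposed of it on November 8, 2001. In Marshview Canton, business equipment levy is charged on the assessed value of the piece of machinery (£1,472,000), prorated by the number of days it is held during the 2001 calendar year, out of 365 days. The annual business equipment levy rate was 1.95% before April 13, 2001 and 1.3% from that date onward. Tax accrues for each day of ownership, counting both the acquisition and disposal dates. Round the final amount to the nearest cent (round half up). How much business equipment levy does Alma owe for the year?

January 1 – April 12, 2001: 102 days at 1.95% → £1,472,000 × 1.95% × 102/365 = £8,021.3918
April 13 – November 8, 2001: 210 days at 1.3% → £1,472,000 × 1.3% × 210/365 = £11,009.7534
Total = £19,031.1452

£19,031.15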